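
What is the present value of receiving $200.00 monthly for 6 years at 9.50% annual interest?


Present value of an ordinary annuity: PV = PMT × (1 − (1 + r)^(−n)) / r
Monthly rate r = 0.095/12 ≈ 0.00791667, n = 72
PV = $200.00 × (1 − (1 + 0.095/12)^(−72)) / (0.095/12)
PV = $200.00 × 54.720488
PV = $10,944.10

PV = PMT × (1-(1+r)^(-n))/r = $10,944.10


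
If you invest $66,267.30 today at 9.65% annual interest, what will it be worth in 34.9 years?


Future value formula: FV = PV × (1 + r)^t
FV = $66,267.30 × (1 + 0.0965)^34.9
FV = $66,267.30 × 24.9058516
FV = $1,650,443.54

FV = PV × (1 + r)^t = $1,650,443.54


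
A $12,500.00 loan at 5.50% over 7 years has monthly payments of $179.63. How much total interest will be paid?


Total paid over the life of the loan = PMT × n.
Total paid = $179.63 × 84 = $15,088.92
Total interest = total paid − principal = $15,088.92 − $12,500.00 = $2,588.92

Total interest = (PMT × n) - PV = $2,588.92


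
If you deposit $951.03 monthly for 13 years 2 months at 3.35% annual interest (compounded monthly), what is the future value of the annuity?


Future value of an ordinary annuity: FV = PMT × ((1 + r)^n − 1) / r
Monthly rate r = 0.0335/12 ≈ 0.00279167, n = 158
FV = $951.03 × ((1 + 0.0335/12)^158 − 1) / (0.0335/12)
FV = $951.03 × 198.245479
FV = $188,537.40

FV = PMT × ((1+r)^n - 1)/r = $188,537.40


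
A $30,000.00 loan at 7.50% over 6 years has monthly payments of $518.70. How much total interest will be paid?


Total paid over the life of the loan = PMT × n.
Total paid = $518.70 × 72 = $37,346.40
Total interest = total paid − principal = $37,346.40 − $30,000.00 = $7,346.40

Total interest = (PMT × n) - PV = $7,346.40


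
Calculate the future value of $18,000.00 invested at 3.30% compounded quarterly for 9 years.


Compound interest formula: A = P(1 + r/n)^(nt)
A = $18,000.00 × (1 + 0.033/4)^(4 × 9)
Growth factor: (1 + 0.033/4)^36 = 1.3441765
A = $18,000.00 × 1.3441765
A = $24,195.18

A = P(1 + r/n)^(nt) = $24,195.18


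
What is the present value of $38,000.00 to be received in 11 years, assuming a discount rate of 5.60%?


Present value formula: PV = FV / (1 + r)^t
PV = $38,000.00 / (1 + 0.056)^11
PV = $38,000.00 / 1.8209713
PV = $20,867.98

PV = FV / (1 + r)^t = $20,867.98


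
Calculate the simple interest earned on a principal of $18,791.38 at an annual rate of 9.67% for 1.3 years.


Simple interest formula: I = P × r × t
I = $18,791.38 × 0.0967 × 1.3
I = $2,362.26

I = P × r × t = $2,362.26


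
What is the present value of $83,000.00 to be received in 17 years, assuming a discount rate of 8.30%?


Present value formula: PV = FV / (1 + r)^t
PV = $83,000.00 / (1 + 0.083)^17
PV = $83,000.00 / 3.878678
PV = $21,399.04

PV = FV / (1 + r)^t = $21,399.04


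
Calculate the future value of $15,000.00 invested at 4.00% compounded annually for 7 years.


Compound interest formula: A = P(1 + r/n)^(nt)
A = $15,000.00 × (1 + 0.04/1)^(1 × 7)
Growth factor: (1 + 0.04/1)^7 = 1.315932
A = $15,000.00 × 1.315932
A = $19,738.98

A = P(1 + r/n)^(nt) = $19,738.98


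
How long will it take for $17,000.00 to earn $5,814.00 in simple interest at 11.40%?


Rearrange the simple interest formula for t:
I = P × r × t  ⇒  t = I / (P × r)
t = $5,814.00 / ($17,000.00 × 0.114)
t = 3

t = I/(P×r) = 3 years


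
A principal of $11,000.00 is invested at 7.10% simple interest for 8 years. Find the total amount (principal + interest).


Total amount formula: A = P(1 + rt) = P + P·r·t
Interest: I = P × r × t = $11,000.00 × 0.071 × 8 = $6,248.00
A = P + I = $11,000.00 + $6,248.00 = $17,248.00

A = P + I = P(1 + rt) = $17,248.00


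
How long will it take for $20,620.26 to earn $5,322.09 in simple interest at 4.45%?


Rearrange the simple interest formula for t:
I = P × r × t  ⇒  t = I / (P × r)
t = $5,322.09 / ($20,620.26 × 0.0445)
t = 5.8

t = I/(P×r) = 5.8 years


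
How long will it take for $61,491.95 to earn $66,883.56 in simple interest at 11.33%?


Rearrange the simple interest formula for t:
I = P × r × t  ⇒  t = I / (P × r)
t = $66,883.56 / ($61,491.95 × 0.1133)
t = 9.6

t = I/(P×r) = 9.6 years


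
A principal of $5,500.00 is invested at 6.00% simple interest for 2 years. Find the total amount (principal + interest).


Total amount formula: A = P(1 + rt) = P + P·r·t
Interest: I = P × r × t = $5,500.00 × 0.06 × 2 = $660.00
A = P + I = $5,500.00 + $660.00 = $6,160.00

A = P + I = P(1 + rt) = $6,160.00


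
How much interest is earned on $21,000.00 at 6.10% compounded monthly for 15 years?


Compound interest earned = final amount − principal.
A = P(1 + r/n)^(nt) = $21,000.00 × (1 + 0.061/12)^(12 × 15) = $52,310.89
Interest = A − P = $52,310.89 − $21,000.00 = $31,310.89

Interest = A - P = $31,310.89


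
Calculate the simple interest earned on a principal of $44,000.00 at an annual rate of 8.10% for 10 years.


Simple interest formula: I = P × r × t
I = $44,000.00 × 0.081 × 10
I = $35,640.00

I = P × r × t = $35,640.00


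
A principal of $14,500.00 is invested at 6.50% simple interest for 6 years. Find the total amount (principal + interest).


Total amount formula: A = P(1 + rt) = P + P·r·t
Interest: I = P × r × t = $14,500.00 × 0.065 × 6 = $5,655.00
A = P + I = $14,500.00 + $5,655.00 = $20,155.00

A = P + I = P(1 + rt) = $20,155.00


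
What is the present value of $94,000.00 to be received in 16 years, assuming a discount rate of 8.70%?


Present value formula: PV = FV / (1 + r)^t
PV = $94,000.00 / (1 + 0.087)^16
PV = $94,000.00 / 3.799030
PV = $24,743.16

PV = FV / (1 + r)^t = $24,743.16


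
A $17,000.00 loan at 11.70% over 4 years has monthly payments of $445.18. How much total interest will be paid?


Total paid over the life of the loan = PMT × n.
Total paid = $445.18 × 48 = $21,368.64
Total interest = total paid − principal = $21,368.64 − $17,000.00 = $4,368.64

Total interest = (PMT × n) - PV = $4,368.64


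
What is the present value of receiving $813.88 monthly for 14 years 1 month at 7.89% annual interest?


Present value of an ordinary annuity: PV = PMT × (1 − (1 + r)^(−n)) / r
Monthly rate r = 0.0789/12 = 0.006575, n = 169
PV = $813.88 × (1 − (1 + 0.0789/12)^(−169)) / (0.0789/12)
PV = $813.88 × 101.844661
PV = $82,889.33

PV = PMT × (1-(1+r)^(-n))/r = $82,889.33


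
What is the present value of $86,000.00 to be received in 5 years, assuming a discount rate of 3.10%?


Present value formula: PV = FV / (1 + r)^t
PV = $86,000.00 / (1 + 0.031)^5
PV = $86,000.00 / 1.1649126
PV = $73,825.28

PV = FV / (1 + r)^t = $73,825.28


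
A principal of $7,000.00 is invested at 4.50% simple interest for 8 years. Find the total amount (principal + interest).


Total amount formula: A = P(1 + rt) = P + P·r·t
Interest: I = P × r × t = $7,000.00 × 0.045 × 8 = $2,520.00
A = P + I = $7,000.00 + $2,520.00 = $9,520.00

A = P + I = P(1 + rt) = $9,520.00


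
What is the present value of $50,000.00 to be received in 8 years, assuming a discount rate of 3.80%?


Present value formula: PV = FV / (1 + r)^t
PV = $50,000.00 / (1 + 0.038)^8
PV = $50,000.00 / 1.347655
PV = $37,101.48

PV = FV / (1 + r)^t = $37,101.48


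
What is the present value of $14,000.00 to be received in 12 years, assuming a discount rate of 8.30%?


Present value formula: PV = FV / (1 + r)^t
PV = $14,000.00 / (1 + 0.083)^12
PV = $14,000.00 / 2.603403
PV = $5,377.58

PV = FV / (1 + r)^t = $5,377.58


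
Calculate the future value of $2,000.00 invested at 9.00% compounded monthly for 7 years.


Compound interest formula: A = P(1 + r/n)^(nt)
A = $2,000.00 × (1 + 0.09/12)^(12 × 7)
Growth factor: (1 + 0.09/12)^84 = 1.873202
A = $2,000.00 × 1.873202
A = $3,746.40

A = P(1 + r/n)^(nt) = $3,746.40


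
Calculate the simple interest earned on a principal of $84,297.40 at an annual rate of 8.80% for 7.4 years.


Simple interest formula: I = P × r × t
I = $84,297.40 × 0.088 × 7.4
I = $54,894.47

I = P × r × t = $54,894.47


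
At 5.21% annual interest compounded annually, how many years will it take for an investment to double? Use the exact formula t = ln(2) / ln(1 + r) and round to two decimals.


Doubling condition: (1 + r)^t = 2
Take ln of both sides: t × ln(1 + r) = ln(2)
t = ln(2) / ln(1 + r)
t = 0.693147 / 0.050788
t = 13.65

t = ln(2) / ln(1 + r) = 13.65 years


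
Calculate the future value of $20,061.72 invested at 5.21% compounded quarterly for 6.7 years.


Compound interest formula: A = P(1 + r/n)^(nt)
A = $20,061.72 × (1 + 0.0521/4)^(4 × 6.7)
Growth factor: (1 + 0.0521/4)^26.8 = 1.4145567
A = $20,061.72 × 1.4145567
A = $28,378.44

A = P(1 + r/n)^(nt) = $28,378.44


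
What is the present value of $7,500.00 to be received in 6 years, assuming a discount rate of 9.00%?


Present value formula: PV = FV / (1 + r)^t
PV = $7,500.00 / (1 + 0.09)^6
PV = $7,500.00 / 1.6771001
PV = $4,472.00

PV = FV / (1 + r)^t = $4,472.00


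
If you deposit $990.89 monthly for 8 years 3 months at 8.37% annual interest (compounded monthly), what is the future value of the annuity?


Future value of an ordinary annuity: FV = PMT × ((1 + r)^n − 1) / r
Monthly rate r = 0.0837/12 = 0.006975, n = 99
FV = $990.89 × ((1 + 0.0837/12)^99 − 1) / (0.0837/12)
FV = $990.89 × 141.933571
FV = $140,640.56

FV = PMT × ((1+r)^n - 1)/r = $140,640.56


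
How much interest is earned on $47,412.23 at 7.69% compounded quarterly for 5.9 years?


Compound interest earned = final amount − principal.
A = P(1 + r/n)^(nt) = $47,412.23 × (1 + 0.0769/4)^(4 × 5.9) = $74,312.86
Interest = A − P = $74,312.86 − $47,412.23 = $26,900.63

Interest = A - P = $26,900.63


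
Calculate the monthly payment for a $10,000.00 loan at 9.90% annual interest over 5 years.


Loan payment formula: PMT = PV × r / (1 − (1 + r)^(−n))
Monthly rate r = 0.099/12 = 0.00825, n = 60 months
Denominator: 1 − (1 + 0.099/12)^(−60) = 0.389190
PMT = $10,000.00 × (0.099/12) / 0.389190
PMT = $211.98 per month

PMT = PV × r / (1-(1+r)^(-n)) = $211.98/month


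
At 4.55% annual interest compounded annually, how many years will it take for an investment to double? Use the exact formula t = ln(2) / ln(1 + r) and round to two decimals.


Doubling condition: (1 + r)^t = 2
Take ln of both sides: t × ln(1 + r) = ln(2)
t = ln(2) / ln(1 + r)
t = 0.693147 / 0.044495
t = 15.58

t = ln(2) / ln(1 + r) = 15.58 years


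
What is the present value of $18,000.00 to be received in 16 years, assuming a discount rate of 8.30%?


Present value formula: PV = FV / (1 + r)^t
PV = $18,000.00 / (1 + 0.083)^16
PV = $18,000.00 / 3.581420
PV = $5,025.94

PV = FV / (1 + r)^t = $5,025.94


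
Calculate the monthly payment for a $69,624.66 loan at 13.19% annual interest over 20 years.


Loan payment formula: PMT = PV × r / (1 − (1 + r)^(−n))
Monthly rate r = 0.1319/12 ≈ 0.01099167, n = 240 months
Denominator: 1 − (1 + 0.1319/12)^(−240) = 0.927459
PMT = $69,624.66 × (0.1319/12) / 0.927459
PMT = $825.15 per month

PMT = PV × r / (1-(1+r)^(-n)) = $825.15/month


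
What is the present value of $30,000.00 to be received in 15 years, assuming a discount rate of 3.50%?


Present value formula: PV = FV / (1 + r)^t
PV = $30,000.00 / (1 + 0.035)^15
PV = $30,000.00 / 1.675349
PV = $17,906.72

PV = FV / (1 + r)^t = $17,906.72


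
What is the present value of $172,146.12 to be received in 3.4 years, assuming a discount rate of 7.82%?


Present value formula: PV = FV / (1 + r)^t
PV = $172,146.12 / (1 + 0.0782)^3.4
PV = $172,146.12 / 1.2917477
PV = $133,266.05

PV = FV / (1 + r)^t = $133,266.05


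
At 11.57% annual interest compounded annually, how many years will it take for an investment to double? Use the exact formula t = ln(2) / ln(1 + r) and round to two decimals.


Doubling condition: (1 + r)^t = 2
Take ln of both sides: t × ln(1 + r) = ln(2)
t = ln(2) / ln(1 + r)
t = 0.693147 / 0.109482
t = 6.33

t = ln(2) / ln(1 + r) = 6.33 years


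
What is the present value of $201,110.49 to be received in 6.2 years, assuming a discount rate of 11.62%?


Present value formula: PV = FV / (1 + r)^t
PV = $201,110.49 / (1 + 0.1162)^6.2
PV = $201,110.49 / 1.97697197
PV = $101,726.53

PV = FV / (1 + r)^t = $101,726.53


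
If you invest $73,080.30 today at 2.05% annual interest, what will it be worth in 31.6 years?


Future value formula: FV = PV × (1 + r)^t
FV = $73,080.30 × (1 + 0.0205)^31.6
FV = $73,080.30 × 1.89885187
FV = $138,768.66

FV = PV × (1 + r)^t = $138,768.66


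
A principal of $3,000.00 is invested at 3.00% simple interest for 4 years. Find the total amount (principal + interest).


Total amount formula: A = P(1 + rt) = P + P·r·t
Interest: I = P × r × t = $3,000.00 × 0.03 × 4 = $360.00
A = P + I = $3,000.00 + $360.00 = $3,360.00

A = P + I = P(1 + rt) = $3,360.00


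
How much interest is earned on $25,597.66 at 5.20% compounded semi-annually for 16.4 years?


Compound interest earned = final amount − principal.
A = P(1 + r/n)^(nt) = $25,597.66 × (1 + 0.052/2)^(2 × 16.4) = $59,406.46
Interest = A − P = $59,406.46 − $25,597.66 = $33,808.80

Interest = A - P = $33,808.80


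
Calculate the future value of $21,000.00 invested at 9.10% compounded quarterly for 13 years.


Compound interest formula: A = P(1 + r/n)^(nt)
A = $21,000.00 × (1 + 0.091/4)^(4 × 13)
Growth factor: (1 + 0.091/4)^52 = 3.221168
A = $21,000.00 × 3.221168
A = $67,644.53

A = P(1 + r/n)^(nt) = $67,644.53


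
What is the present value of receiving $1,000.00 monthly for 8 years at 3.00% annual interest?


Present value of an ordinary annuity: PV = PMT × (1 − (1 + r)^(−n)) / r
Monthly rate r = 0.03/12 = 0.0025, n = 96
PV = $1,000.00 × (1 − (1 + 0.03/12)^(−96)) / (0.03/12)
PV = $1,000.00 × 85.254603
PV = $85,254.60

PV = PMT × (1-(1+r)^(-n))/r = $85,254.60


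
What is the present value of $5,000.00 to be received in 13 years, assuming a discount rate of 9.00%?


Present value formula: PV = FV / (1 + r)^t
PV = $5,000.00 / (1 + 0.09)^13
PV = $5,000.00 / 3.065805
PV = $1,630.89

PV = FV / (1 + r)^t = $1,630.89


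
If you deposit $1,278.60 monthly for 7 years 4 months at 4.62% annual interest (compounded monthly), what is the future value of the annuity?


Future value of an ordinary annuity: FV = PMT × ((1 + r)^n − 1) / r
Monthly rate r = 0.0462/12 = 0.00385, n = 88
FV = $1,278.60 × ((1 + 0.0462/12)^88 − 1) / (0.0462/12)
FV = $1,278.60 × 104.506522
FV = $133,622.04

FV = PMT × ((1+r)^n - 1)/r = $133,622.04


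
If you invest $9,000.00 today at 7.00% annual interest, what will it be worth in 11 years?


Future value formula: FV = PV × (1 + r)^t
FV = $9,000.00 × (1 + 0.07)^11
FV = $9,000.00 × 2.104852
FV = $18,943.67

FV = PV × (1 + r)^t = $18,943.67


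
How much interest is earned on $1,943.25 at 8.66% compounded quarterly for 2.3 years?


Compound interest earned = final amount − principal.
A = P(1 + r/n)^(nt) = $1,943.25 × (1 + 0.0866/4)^(4 × 2.3) = $2,366.51
Interest = A − P = $2,366.51 − $1,943.25 = $423.26

Interest = A - P = $423.26


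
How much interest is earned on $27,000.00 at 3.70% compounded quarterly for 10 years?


Compound interest earned = final amount − principal.
A = P(1 + r/n)^(nt) = $27,000.00 × (1 + 0.037/4)^(4 × 10) = $39,022.41
Interest = A − P = $39,022.41 − $27,000.00 = $12,022.41

Interest = A - P = $12,022.41


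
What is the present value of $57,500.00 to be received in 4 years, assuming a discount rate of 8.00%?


Present value formula: PV = FV / (1 + r)^t
PV = $57,500.00 / (1 + 0.08)^4
PV = $57,500.00 / 1.360489
PV = $42,264.22

PV = FV / (1 + r)^t = $42,264.22


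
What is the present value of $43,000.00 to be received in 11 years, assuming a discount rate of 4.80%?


Present value formula: PV = FV / (1 + r)^t
PV = $43,000.00 / (1 + 0.048)^11
PV = $43,000.00 / 1.674843
PV = $25,674.05

PV = FV / (1 + r)^t = $25,674.05


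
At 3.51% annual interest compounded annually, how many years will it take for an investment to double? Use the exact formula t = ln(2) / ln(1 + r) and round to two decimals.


Doubling condition: (1 + r)^t = 2
Take ln of both sides: t × ln(1 + r) = ln(2)
t = ln(2) / ln(1 + r)
t = 0.693147 / 0.034498
t = 20.09

t = ln(2) / ln(1 + r) = 20.09 years


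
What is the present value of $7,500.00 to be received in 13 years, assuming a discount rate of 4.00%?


Present value formula: PV = FV / (1 + r)^t
PV = $7,500.00 / (1 + 0.04)^13
PV = $7,500.00 / 1.6650735
PV = $4,504.31

PV = FV / (1 + r)^t = $4,504.31


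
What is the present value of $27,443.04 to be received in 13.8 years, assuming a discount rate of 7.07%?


Present value formula: PV = FV / (1 + r)^t
PV = $27,443.04 / (1 + 0.0707)^13.8
PV = $27,443.04 / 2.5669398
PV = $10,690.96

PV = FV / (1 + r)^t = $10,690.96


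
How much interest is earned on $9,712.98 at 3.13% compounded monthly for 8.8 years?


Compound interest earned = final amount − principal.
A = P(1 + r/n)^(nt) = $9,712.98 × (1 + 0.0313/12)^(12 × 8.8) = $12,788.48
Interest = A − P = $12,788.48 − $9,712.98 = $3,075.50

Interest = A - P = $3,075.50


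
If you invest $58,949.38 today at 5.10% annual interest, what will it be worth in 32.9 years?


Future value formula: FV = PV × (1 + r)^t
FV = $58,949.38 × (1 + 0.051)^32.9
FV = $58,949.38 × 5.1372341
FV = $302,836.77

FV = PV × (1 + r)^t = $302,836.77


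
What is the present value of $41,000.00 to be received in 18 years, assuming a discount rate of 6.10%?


Present value formula: PV = FV / (1 + r)^t
PV = $41,000.00 / (1 + 0.061)^18
PV = $41,000.00 / 2.903200
PV = $14,122.35

PV = FV / (1 + r)^t = $14,122.35


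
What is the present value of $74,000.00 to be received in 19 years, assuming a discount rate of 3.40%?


Present value formula: PV = FV / (1 + r)^t
PV = $74,000.00 / (1 + 0.034)^19
PV = $74,000.00 / 1.8875142
PV = $39,205.00

PV = FV / (1 + r)^t = $39,205.00


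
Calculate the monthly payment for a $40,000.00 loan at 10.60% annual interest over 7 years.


Loan payment formula: PMT = PV × r / (1 − (1 + r)^(−n))
Monthly rate r = 0.106/12 ≈ 0.00883333, n = 84 months
Denominator: 1 − (1 + 0.106/12)^(−84) = 0.522285
PMT = $40,000.00 × (0.106/12) / 0.522285
PMT = $676.51 per month

PMT = PV × r / (1-(1+r)^(-n)) = $676.51/month


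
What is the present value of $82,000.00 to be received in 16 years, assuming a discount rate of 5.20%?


Present value formula: PV = FV / (1 + r)^t
PV = $82,000.00 / (1 + 0.052)^16
PV = $82,000.00 / 2.250359
PV = $36,438.63

PV = FV / (1 + r)^t = $36,438.63


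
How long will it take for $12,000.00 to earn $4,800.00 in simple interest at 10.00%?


Rearrange the simple interest formula for t:
I = P × r × t  ⇒  t = I / (P × r)
t = $4,800.00 / ($12,000.00 × 0.1)
t = 4

t = I/(P×r) = 4 years


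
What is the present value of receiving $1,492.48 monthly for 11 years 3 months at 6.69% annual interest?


Present value of an ordinary annuity: PV = PMT × (1 − (1 + r)^(−n)) / r
Monthly rate r = 0.0669/12 = 0.005575, n = 135
PV = $1,492.48 × (1 − (1 + 0.0669/12)^(−135)) / (0.0669/12)
PV = $1,492.48 × 94.688074
PV = $141,320.06

PV = PMT × (1-(1+r)^(-n))/r = $141,320.06


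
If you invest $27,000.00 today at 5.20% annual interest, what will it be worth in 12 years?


Future value formula: FV = PV × (1 + r)^t
FV = $27,000.00 × (1 + 0.052)^12
FV = $27,000.00 × 1.83733724
FV = $49,608.11

FV = PV × (1 + r)^t = $49,608.11


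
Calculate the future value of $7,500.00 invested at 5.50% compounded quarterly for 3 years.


Compound interest formula: A = P(1 + r/n)^(nt)
A = $7,500.00 × (1 + 0.055/4)^(4 × 3)
Growth factor: (1 + 0.055/4)^12 = 1.178068
A = $7,500.00 × 1.178068
A = $8,835.51

A = P(1 + r/n)^(nt) = $8,835.51


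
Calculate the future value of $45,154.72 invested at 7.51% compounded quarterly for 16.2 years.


Compound interest formula: A = P(1 + r/n)^(nt)
A = $45,154.72 × (1 + 0.0751/4)^(4 × 16.2)
Growth factor: (1 + 0.0751/4)^64.8 = 3.3378936
A = $45,154.72 × 3.3378936
A = $150,721.65

A = P(1 + r/n)^(nt) = $150,721.65


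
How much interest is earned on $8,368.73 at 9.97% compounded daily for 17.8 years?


Compound interest earned = final amount − principal.
A = P(1 + r/n)^(nt) = $8,368.73 × (1 + 0.0997/365)^(365 × 17.8) = $49,349.11
Interest = A − P = $49,349.11 − $8,368.73 = $40,980.38

Interest = A - P = $40,980.38


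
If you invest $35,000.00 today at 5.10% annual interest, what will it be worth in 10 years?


Future value formula: FV = PV × (1 + r)^t
FV = $35,000.00 × (1 + 0.051)^10
FV = $35,000.00 × 1.6444746
FV = $57,556.61

FV = PV × (1 + r)^t = $57,556.61


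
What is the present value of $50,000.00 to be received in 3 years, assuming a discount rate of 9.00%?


Present value formula: PV = FV / (1 + r)^t
PV = $50,000.00 / (1 + 0.09)^3
PV = $50,000.00 / 1.295029
PV = $38,609.17

PV = FV / (1 + r)^t = $38,609.17


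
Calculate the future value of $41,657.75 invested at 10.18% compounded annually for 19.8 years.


Compound interest formula: A = P(1 + r/n)^(nt)
A = $41,657.75 × (1 + 0.1018/1)^(1 × 19.8)
Growth factor: (1 + 0.1018/1)^19.8 = 6.8176517
A = $41,657.75 × 6.8176517
A = $284,008.03

A = P(1 + r/n)^(nt) = $284,008.03


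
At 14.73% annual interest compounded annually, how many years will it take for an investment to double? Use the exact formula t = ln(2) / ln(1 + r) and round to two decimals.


Doubling condition: (1 + r)^t = 2
Take ln of both sides: t × ln(1 + r) = ln(2)
t = ln(2) / ln(1 + r)
t = 0.693147 / 0.137411
t = 5.04

t = ln(2) / ln(1 + r) = 5.04 years


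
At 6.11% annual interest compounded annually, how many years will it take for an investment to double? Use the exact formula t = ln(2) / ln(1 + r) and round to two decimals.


Doubling condition: (1 + r)^t = 2
Take ln of both sides: t × ln(1 + r) = ln(2)
t = ln(2) / ln(1 + r)
t = 0.693147 / 0.059306
t = 11.69

t = ln(2) / ln(1 + r) = 11.69 years


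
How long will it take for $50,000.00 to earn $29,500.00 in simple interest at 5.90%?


Rearrange the simple interest formula for t:
I = P × r × t  ⇒  t = I / (P × r)
t = $29,500.00 / ($50,000.00 × 0.059)
t = 10

t = I/(P×r) = 10 years


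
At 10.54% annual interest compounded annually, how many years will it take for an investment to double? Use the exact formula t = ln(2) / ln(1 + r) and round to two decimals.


Doubling condition: (1 + r)^t = 2
Take ln of both sides: t × ln(1 + r) = ln(2)
t = ln(2) / ln(1 + r)
t = 0.693147 / 0.100207
t = 6.92

t = ln(2) / ln(1 + r) = 6.92 years


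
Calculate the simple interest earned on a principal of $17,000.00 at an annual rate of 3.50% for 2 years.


Simple interest formula: I = P × r × t
I = $17,000.00 × 0.035 × 2
I = $1,190.00

I = P × r × t = $1,190.00


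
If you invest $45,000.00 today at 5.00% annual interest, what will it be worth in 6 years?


Future value formula: FV = PV × (1 + r)^t
FV = $45,000.00 × (1 + 0.05)^6
FV = $45,000.00 × 1.3400956
FV = $60,304.30

FV = PV × (1 + r)^t = $60,304.30


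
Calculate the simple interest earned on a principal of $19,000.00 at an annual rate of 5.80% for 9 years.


Simple interest formula: I = P × r × t
I = $19,000.00 × 0.058 × 9
I = $9,918.00

I = P × r × t = $9,918.00


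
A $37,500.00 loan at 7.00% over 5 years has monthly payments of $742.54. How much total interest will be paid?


Total paid over the life of the loan = PMT × n.
Total paid = $742.54 × 60 = $44,552.40
Total interest = total paid − principal = $44,552.40 − $37,500.00 = $7,052.40

Total interest = (PMT × n) - PV = $7,052.40


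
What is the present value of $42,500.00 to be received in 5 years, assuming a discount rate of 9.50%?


Present value formula: PV = FV / (1 + r)^t
PV = $42,500.00 / (1 + 0.095)^5
PV = $42,500.00 / 1.5742387
PV = $26,997.18

PV = FV / (1 + r)^t = $26,997.18


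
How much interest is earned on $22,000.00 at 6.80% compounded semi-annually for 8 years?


Compound interest earned = final amount − principal.
A = P(1 + r/n)^(nt) = $22,000.00 × (1 + 0.068/2)^(2 × 8) = $37,562.22
Interest = A − P = $37,562.22 − $22,000.00 = $15,562.22

Interest = A - P = $15,562.22


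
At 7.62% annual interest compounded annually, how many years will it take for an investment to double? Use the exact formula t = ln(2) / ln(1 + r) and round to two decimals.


Doubling condition: (1 + r)^t = 2
Take ln of both sides: t × ln(1 + r) = ln(2)
t = ln(2) / ln(1 + r)
t = 0.693147 / 0.073436
t = 9.44

t = ln(2) / ln(1 + r) = 9.44 years


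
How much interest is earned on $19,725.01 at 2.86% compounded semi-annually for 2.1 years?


Compound interest earned = final amount − principal.
A = P(1 + r/n)^(nt) = $19,725.01 × (1 + 0.0286/2)^(2 × 2.1) = $20,937.09
Interest = A − P = $20,937.09 − $19,725.01 = $1,212.08

Interest = A - P = $1,212.08


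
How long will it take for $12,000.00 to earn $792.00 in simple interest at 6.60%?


Rearrange the simple interest formula for t:
I = P × r × t  ⇒  t = I / (P × r)
t = $792.00 / ($12,000.00 × 0.066)
t = 1

t = I/(P×r) = 1 year


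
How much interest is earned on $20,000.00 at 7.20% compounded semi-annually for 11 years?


Compound interest earned = final amount − principal.
A = P(1 + r/n)^(nt) = $20,000.00 × (1 + 0.072/2)^(2 × 11) = $43,545.63
Interest = A − P = $43,545.63 − $20,000.00 = $23,545.63

Interest = A - P = $23,545.63


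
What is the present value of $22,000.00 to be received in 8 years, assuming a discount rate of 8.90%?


Present value formula: PV = FV / (1 + r)^t
PV = $22,000.00 / (1 + 0.089)^8
PV = $22,000.00 / 1.977985
PV = $11,122.43

PV = FV / (1 + r)^t = $11,122.43


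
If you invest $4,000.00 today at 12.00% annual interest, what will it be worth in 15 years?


Future value formula: FV = PV × (1 + r)^t
FV = $4,000.00 × (1 + 0.12)^15
FV = $4,000.00 × 5.473566
FV = $21,894.26

FV = PV × (1 + r)^t = $21,894.26


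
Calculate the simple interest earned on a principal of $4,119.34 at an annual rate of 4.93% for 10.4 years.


Simple interest formula: I = P × r × t
I = $4,119.34 × 0.0493 × 10.4
I = $2,112.07

I = P × r × t = $2,112.07


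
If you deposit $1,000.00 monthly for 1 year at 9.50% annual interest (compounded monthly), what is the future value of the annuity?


Future value of an ordinary annuity: FV = PMT × ((1 + r)^n − 1) / r
Monthly rate r = 0.095/12 ≈ 0.00791667, n = 12
FV = $1,000.00 × ((1 + 0.095/12)^12 − 1) / (0.095/12)
FV = $1,000.00 × 12.536537
FV = $12,536.54

FV = PMT × ((1+r)^n - 1)/r = $12,536.54


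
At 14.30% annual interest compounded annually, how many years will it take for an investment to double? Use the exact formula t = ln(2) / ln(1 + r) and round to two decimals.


Doubling condition: (1 + r)^t = 2
Take ln of both sides: t × ln(1 + r) = ln(2)
t = ln(2) / ln(1 + r)
t = 0.693147 / 0.133656
t = 5.19

t = ln(2) / ln(1 + r) = 5.19 years


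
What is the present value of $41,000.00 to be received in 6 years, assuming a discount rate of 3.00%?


Present value formula: PV = FV / (1 + r)^t
PV = $41,000.00 / (1 + 0.03)^6
PV = $41,000.00 / 1.1940523
PV = $34,336.85

PV = FV / (1 + r)^t = $34,336.85


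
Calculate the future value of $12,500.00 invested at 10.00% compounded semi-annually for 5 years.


Compound interest formula: A = P(1 + r/n)^(nt)
A = $12,500.00 × (1 + 0.1/2)^(2 × 5)
Growth factor: (1 + 0.1/2)^10 = 1.6288946
A = $12,500.00 × 1.6288946
A = $20,361.18

A = P(1 + r/n)^(nt) = $20,361.18


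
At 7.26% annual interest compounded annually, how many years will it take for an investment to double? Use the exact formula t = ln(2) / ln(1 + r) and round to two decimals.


Doubling condition: (1 + r)^t = 2
Take ln of both sides: t × ln(1 + r) = ln(2)
t = ln(2) / ln(1 + r)
t = 0.693147 / 0.070086
t = 9.89

t = ln(2) / ln(1 + r) = 9.89 years


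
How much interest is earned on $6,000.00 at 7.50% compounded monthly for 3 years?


Compound interest earned = final amount − principal.
A = P(1 + r/n)^(nt) = $6,000.00 × (1 + 0.075/12)^(12 × 3) = $7,508.68
Interest = A − P = $7,508.68 − $6,000.00 = $1,508.68

Interest = A - P = $1,508.68


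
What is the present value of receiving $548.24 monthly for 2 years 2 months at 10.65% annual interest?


Present value of an ordinary annuity: PV = PMT × (1 − (1 + r)^(−n)) / r
Monthly rate r = 0.1065/12 = 0.008875, n = 26
PV = $548.24 × (1 − (1 + 0.1065/12)^(−26)) / (0.1065/12)
PV = $548.24 × 23.127153
PV = $12,679.23

PV = PMT × (1-(1+r)^(-n))/r = $12,679.23


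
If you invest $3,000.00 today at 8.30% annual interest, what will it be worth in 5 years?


Future value formula: FV = PV × (1 + r)^t
FV = $3,000.00 × (1 + 0.083)^5
FV = $3,000.00 × 1.489849
FV = $4,469.55

FV = PV × (1 + r)^t = $4,469.55


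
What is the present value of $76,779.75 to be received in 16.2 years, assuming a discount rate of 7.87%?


Present value formula: PV = FV / (1 + r)^t
PV = $76,779.75 / (1 + 0.0787)^16.2
PV = $76,779.75 / 3.411858
PV = $22,503.79

PV = FV / (1 + r)^t = $22,503.79


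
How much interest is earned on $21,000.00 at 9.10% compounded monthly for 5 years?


Compound interest earned = final amount − principal.
A = P(1 + r/n)^(nt) = $21,000.00 × (1 + 0.091/12)^(12 × 5) = $33,042.87
Interest = A − P = $33,042.87 − $21,000.00 = $12,042.87

Interest = A - P = $12,042.87


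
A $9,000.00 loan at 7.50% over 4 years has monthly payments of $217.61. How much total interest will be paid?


Total paid over the life of the loan = PMT × n.
Total paid = $217.61 × 48 = $10,445.28
Total interest = total paid − principal = $10,445.28 − $9,000.00 = $1,445.28

Total interest = (PMT × n) - PV = $1,445.28


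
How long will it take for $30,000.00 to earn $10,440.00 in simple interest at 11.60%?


Rearrange the simple interest formula for t:
I = P × r × t  ⇒  t = I / (P × r)
t = $10,440.00 / ($30,000.00 × 0.116)
t = 3

t = I/(P×r) = 3 years


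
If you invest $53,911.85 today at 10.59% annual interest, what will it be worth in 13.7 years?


Future value formula: FV = PV × (1 + r)^t
FV = $53,911.85 × (1 + 0.1059)^13.7
FV = $53,911.85 × 3.9710674
FV = $214,087.59

FV = PV × (1 + r)^t = $214,087.59


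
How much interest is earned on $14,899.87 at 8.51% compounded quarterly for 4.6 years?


Compound interest earned = final amount − principal.
A = P(1 + r/n)^(nt) = $14,899.87 × (1 + 0.0851/4)^(4 × 4.6) = $21,948.67
Interest = A − P = $21,948.67 − $14,899.87 = $7,048.80

Interest = A - P = $7,048.80


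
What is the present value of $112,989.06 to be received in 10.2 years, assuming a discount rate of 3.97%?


Present value formula: PV = FV / (1 + r)^t
PV = $112,989.06 / (1 + 0.0397)^10.2
PV = $112,989.06 / 1.4875174
PV = $75,958.14

PV = FV / (1 + r)^t = $75,958.14


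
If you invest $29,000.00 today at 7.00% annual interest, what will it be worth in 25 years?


Future value formula: FV = PV × (1 + r)^t
FV = $29,000.00 × (1 + 0.07)^25
FV = $29,000.00 × 5.4274326
FV = $157,395.55

FV = PV × (1 + r)^t = $157,395.55


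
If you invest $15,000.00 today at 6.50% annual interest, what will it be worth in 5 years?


Future value formula: FV = PV × (1 + r)^t
FV = $15,000.00 × (1 + 0.065)^5
FV = $15,000.00 × 1.3700867
FV = $20,551.30

FV = PV × (1 + r)^t = $20,551.30


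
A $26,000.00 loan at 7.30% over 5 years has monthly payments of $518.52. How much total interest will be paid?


Total paid over the life of the loan = PMT × n.
Total paid = $518.52 × 60 = $31,111.20
Total interest = total paid − principal = $31,111.20 − $26,000.00 = $5,111.20

Total interest = (PMT × n) - PV = $5,111.20


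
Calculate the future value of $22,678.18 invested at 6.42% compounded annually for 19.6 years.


Compound interest formula: A = P(1 + r/n)^(nt)
A = $22,678.18 × (1 + 0.0642/1)^(1 × 19.6)
Growth factor: (1 + 0.0642/1)^19.6 = 3.385757
A = $22,678.18 × 3.385757
A = $76,782.81

A = P(1 + r/n)^(nt) = $76,782.81


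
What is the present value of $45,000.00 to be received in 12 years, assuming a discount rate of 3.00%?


Present value formula: PV = FV / (1 + r)^t
PV = $45,000.00 / (1 + 0.03)^12
PV = $45,000.00 / 1.425761
PV = $31,562.09

PV = FV / (1 + r)^t = $31,562.09


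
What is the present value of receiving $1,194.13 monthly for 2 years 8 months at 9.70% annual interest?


Present value of an ordinary annuity: PV = PMT × (1 − (1 + r)^(−n)) / r
Monthly rate r = 0.097/12 ≈ 0.00808333, n = 32
PV = $1,194.13 × (1 − (1 + 0.097/12)^(−32)) / (0.097/12)
PV = $1,194.13 × 28.096874
PV = $33,551.32

PV = PMT × (1-(1+r)^(-n))/r = $33,551.32


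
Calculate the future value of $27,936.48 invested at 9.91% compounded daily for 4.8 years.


Compound interest formula: A = P(1 + r/n)^(nt)
A = $27,936.48 × (1 + 0.0991/365)^(365 × 4.8)
Growth factor: (1 + 0.0991/365)^1752 = 1.609004
A = $27,936.48 × 1.609004
A = $44,949.91

A = P(1 + r/n)^(nt) = $44,949.91


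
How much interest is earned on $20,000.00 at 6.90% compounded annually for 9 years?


Compound interest earned = final amount − principal.
A = P(1 + r/n)^(nt) = $20,000.00 × (1 + 0.069/1)^(1 × 9) = $36,461.06
Interest = A − P = $36,461.06 − $20,000.00 = $16,461.06

Interest = A - P = $16,461.06


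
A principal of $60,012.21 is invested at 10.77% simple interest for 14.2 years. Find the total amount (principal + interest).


Total amount formula: A = P(1 + rt) = P + P·r·t
Interest: I = P × r × t = $60,012.21 × 0.1077 × 14.2 = $91,779.07
A = P + I = $60,012.21 + $91,779.07 = $151,791.28

A = P + I = P(1 + rt) = $151,791.28


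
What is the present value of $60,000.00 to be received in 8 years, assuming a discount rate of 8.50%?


Present value formula: PV = FV / (1 + r)^t
PV = $60,000.00 / (1 + 0.085)^8
PV = $60,000.00 / 1.920604
PV = $31,240.17

PV = FV / (1 + r)^t = $31,240.17


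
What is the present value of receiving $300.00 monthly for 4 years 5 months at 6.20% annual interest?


Present value of an ordinary annuity: PV = PMT × (1 − (1 + r)^(−n)) / r
Monthly rate r = 0.062/12 ≈ 0.00516667, n = 53
PV = $300.00 × (1 − (1 + 0.062/12)^(−53)) / (0.062/12)
PV = $300.00 × 46.259013
PV = $13,877.70

PV = PMT × (1-(1+r)^(-n))/r = $13,877.70


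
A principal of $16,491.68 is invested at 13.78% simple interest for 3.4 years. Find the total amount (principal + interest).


Total amount formula: A = P(1 + rt) = P + P·r·t
Interest: I = P × r × t = $16,491.68 × 0.1378 × 3.4 = $7,726.68
A = P + I = $16,491.68 + $7,726.68 = $24,218.36

A = P + I = P(1 + rt) = $24,218.36


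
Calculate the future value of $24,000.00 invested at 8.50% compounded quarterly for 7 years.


Compound interest formula: A = P(1 + r/n)^(nt)
A = $24,000.00 × (1 + 0.085/4)^(4 × 7)
Growth factor: (1 + 0.085/4)^28 = 1.801764
A = $24,000.00 × 1.801764
A = $43,242.34

A = P(1 + r/n)^(nt) = $43,242.34


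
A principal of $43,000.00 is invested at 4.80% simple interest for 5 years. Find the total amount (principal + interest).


Total amount formula: A = P(1 + rt) = P + P·r·t
Interest: I = P × r × t = $43,000.00 × 0.048 × 5 = $10,320.00
A = P + I = $43,000.00 + $10,320.00 = $53,320.00

A = P + I = P(1 + rt) = $53,320.00


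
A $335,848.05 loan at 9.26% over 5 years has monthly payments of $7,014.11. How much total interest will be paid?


Total paid over the life of the loan = PMT × n.
Total paid = $7,014.11 × 60 = $420,846.60
Total interest = total paid − principal = $420,846.60 − $335,848.05 = $84,998.55

Total interest = (PMT × n) - PV = $84,998.55


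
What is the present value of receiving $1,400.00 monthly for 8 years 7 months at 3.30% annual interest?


Present value of an ordinary annuity: PV = PMT × (1 − (1 + r)^(−n)) / r
Monthly rate r = 0.033/12 = 0.00275, n = 103
PV = $1,400.00 × (1 − (1 + 0.033/12)^(−103)) / (0.033/12)
PV = $1,400.00 × 89.591145
PV = $125,427.60

PV = PMT × (1-(1+r)^(-n))/r = $125,427.60


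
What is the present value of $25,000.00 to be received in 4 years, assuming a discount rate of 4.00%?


Present value formula: PV = FV / (1 + r)^t
PV = $25,000.00 / (1 + 0.04)^4
PV = $25,000.00 / 1.169859
PV = $21,370.10

PV = FV / (1 + r)^t = $21,370.10


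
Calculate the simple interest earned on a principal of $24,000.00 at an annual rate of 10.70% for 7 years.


Simple interest formula: I = P × r × t
I = $24,000.00 × 0.107 × 7
I = $17,976.00

I = P × r × t = $17,976.00


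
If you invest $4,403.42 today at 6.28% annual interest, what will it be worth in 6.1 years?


Future value formula: FV = PV × (1 + r)^t
FV = $4,403.42 × (1 + 0.0628)^6.1
FV = $4,403.42 × 1.449955
FV = $6,384.76

FV = PV × (1 + r)^t = $6,384.76


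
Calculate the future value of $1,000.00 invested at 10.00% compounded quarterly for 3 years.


Compound interest formula: A = P(1 + r/n)^(nt)
A = $1,000.00 × (1 + 0.1/4)^(4 × 3)
Growth factor: (1 + 0.1/4)^12 = 1.344889
A = $1,000.00 × 1.344889
A = $1,344.89

A = P(1 + r/n)^(nt) = $1,344.89


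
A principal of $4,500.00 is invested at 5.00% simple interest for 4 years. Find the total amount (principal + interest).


Total amount formula: A = P(1 + rt) = P + P·r·t
Interest: I = P × r × t = $4,500.00 × 0.05 × 4 = $900.00
A = P + I = $4,500.00 + $900.00 = $5,400.00

A = P + I = P(1 + rt) = $5,400.00


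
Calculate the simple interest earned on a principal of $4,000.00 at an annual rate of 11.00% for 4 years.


Simple interest formula: I = P × r × t
I = $4,000.00 × 0.11 × 4
I = $1,760.00

I = P × r × t = $1,760.00


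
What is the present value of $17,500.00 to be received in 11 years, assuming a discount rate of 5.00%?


Present value formula: PV = FV / (1 + r)^t
PV = $17,500.00 / (1 + 0.05)^11
PV = $17,500.00 / 1.710339
PV = $10,231.89

PV = FV / (1 + r)^t = $10,231.89


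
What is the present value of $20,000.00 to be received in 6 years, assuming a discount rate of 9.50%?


Present value formula: PV = FV / (1 + r)^t
PV = $20,000.00 / (1 + 0.095)^6
PV = $20,000.00 / 1.723791
PV = $11,602.33

PV = FV / (1 + r)^t = $11,602.33


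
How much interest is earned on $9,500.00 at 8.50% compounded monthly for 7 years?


Compound interest earned = final amount − principal.
A = P(1 + r/n)^(nt) = $9,500.00 × (1 + 0.085/12)^(12 × 7) = $17,187.71
Interest = A − P = $17,187.71 − $9,500.00 = $7,687.71

Interest = A - P = $7,687.71


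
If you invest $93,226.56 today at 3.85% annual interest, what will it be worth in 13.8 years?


Future value formula: FV = PV × (1 + r)^t
FV = $93,226.56 × (1 + 0.0385)^13.8
FV = $93,226.56 × 1.6842622
FV = $157,017.97

FV = PV × (1 + r)^t = $157,017.97


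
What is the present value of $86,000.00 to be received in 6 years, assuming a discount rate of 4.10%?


Present value formula: PV = FV / (1 + r)^t
PV = $86,000.00 / (1 + 0.041)^6
PV = $86,000.00 / 1.2726365
PV = $67,576.25

PV = FV / (1 + r)^t = $67,576.25


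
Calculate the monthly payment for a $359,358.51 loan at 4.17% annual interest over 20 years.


Loan payment formula: PMT = PV × r / (1 − (1 + r)^(−n))
Monthly rate r = 0.0417/12 = 0.003475, n = 240 months
Denominator: 1 − (1 + 0.0417/12)^(−240) = 0.565063
PMT = $359,358.51 × (0.0417/12) / 0.565063
PMT = $2,209.97 per month

PMT = PV × r / (1-(1+r)^(-n)) = $2,209.97/month


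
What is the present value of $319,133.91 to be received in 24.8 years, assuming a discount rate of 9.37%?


Present value formula: PV = FV / (1 + r)^t
PV = $319,133.91 / (1 + 0.0937)^24.8
PV = $319,133.91 / 9.218827
PV = $34,617.63

PV = FV / (1 + r)^t = $34,617.63
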